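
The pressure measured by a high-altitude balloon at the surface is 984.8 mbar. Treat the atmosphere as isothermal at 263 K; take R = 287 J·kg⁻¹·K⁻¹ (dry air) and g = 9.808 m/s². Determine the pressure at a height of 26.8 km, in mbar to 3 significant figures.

P ≈ 30.3 mbar

Scale height: H = RT/g = 287 × 263 / 9.808 = 7695.9 m.
Barometric formula: P = P₀ exp(−z/H).
z/H = 26800/7695.9 = 3.4824; exp(−3.4824) = 0.030734.
P = 984.8 × 0.030734 = 30.267 mbar.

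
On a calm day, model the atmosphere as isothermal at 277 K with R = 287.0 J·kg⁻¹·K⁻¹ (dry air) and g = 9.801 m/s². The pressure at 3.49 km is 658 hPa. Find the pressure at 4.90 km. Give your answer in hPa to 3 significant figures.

P ≈ 553 hPa

Scale height: H = RT/g = 287.0 × 277 / 9.801 = 8111.3 m.
Between two levels, P₂ = P₁ exp(−Δz/H) with Δz = z₂ − z₁.
Δz = 4900.0 − 3490.0 = 1410.0 m; Δz/H = 1410.0/8111.3 = 0.17383.
P₂ = 658 × exp(−0.17383) = 658 × 0.84044 = 553.01 hPa.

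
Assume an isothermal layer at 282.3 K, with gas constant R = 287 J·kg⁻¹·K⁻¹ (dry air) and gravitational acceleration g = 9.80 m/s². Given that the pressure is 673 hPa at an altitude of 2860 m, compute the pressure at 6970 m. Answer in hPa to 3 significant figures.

Scale height: H = RT/g = 287 × 282.3 / 9.80 = 8267.4 m.
Between two levels, P₂ = P₁ exp(−Δz/H) with Δz = z₂ − z₁.
Δz = 6970.0 − 2860.0 = 4110.0 m; Δz/H = 4110.0/8267.4 = 0.49713.
P₂ = 673 × exp(−0.49713) = 673 × 0.60827 = 409.37 hPa.

P ≈ 409 hPa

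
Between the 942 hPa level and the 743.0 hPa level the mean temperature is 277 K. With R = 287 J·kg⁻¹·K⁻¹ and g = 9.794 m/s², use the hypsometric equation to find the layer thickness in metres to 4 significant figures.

Hypsometric equation: Δz = (R T̄/g) ln(P₁/P₂).
R T̄/g = 287 × 277 / 9.794 = 8117.1 m.
ln(942/743.0) = ln(1.2678) = 0.23728.
Δz = 8117.1 × 0.23728 = 1926.0 m.

Δz ≈ 1926 m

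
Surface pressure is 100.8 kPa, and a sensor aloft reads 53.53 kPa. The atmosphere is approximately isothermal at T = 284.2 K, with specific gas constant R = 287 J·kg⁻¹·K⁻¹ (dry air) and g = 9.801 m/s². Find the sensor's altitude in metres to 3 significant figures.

z ≈ 5270 m

Scale height: H = RT/g = 287 × 284.2 / 9.801 = 8322.2 m.
Invert the barometric formula: z = H ln(P₀/P).
P₀/P = 100.8/53.53 = 1.8831; ln(1.8831) = 0.63292.
z = 8322.2 × 0.63292 = 5267.3 m.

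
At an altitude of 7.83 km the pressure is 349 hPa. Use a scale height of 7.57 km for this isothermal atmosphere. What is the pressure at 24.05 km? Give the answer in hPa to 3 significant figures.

Between two levels, P₂ = P₁ exp(−Δz/H) with Δz = z₂ − z₁.
Δz = 24050 − 7830.0 = 16220 m; Δz/H = 16220/7570.0 = 2.1427.
P₂ = 349 × exp(−2.1427) = 349 × 0.11734 = 40.952 hPa.

P ≈ 41.0 hPa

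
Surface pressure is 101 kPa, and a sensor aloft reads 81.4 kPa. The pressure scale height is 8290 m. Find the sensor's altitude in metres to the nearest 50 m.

Invert the barometric formula: z = H ln(P₀/P).
P₀/P = 101/81.4 = 1.2408; ln(1.2408) = 0.21576.
z = 8290.0 × 0.21576 = 1788.7 m.

z ≈ 1800 m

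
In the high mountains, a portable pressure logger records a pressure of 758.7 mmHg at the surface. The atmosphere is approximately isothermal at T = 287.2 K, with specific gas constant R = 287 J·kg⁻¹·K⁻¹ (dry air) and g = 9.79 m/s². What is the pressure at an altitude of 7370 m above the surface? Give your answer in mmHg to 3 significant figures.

P ≈ 316 mmHg

Scale height: H = RT/g = 287 × 287.2 / 9.79 = 8419.4 m.
Barometric formula: P = P₀ exp(−z/H).
z/H = 7370.0/8419.4 = 0.87536; exp(−0.87536) = 0.41671.
P = 758.7 × 0.41671 = 316.16 mmHg.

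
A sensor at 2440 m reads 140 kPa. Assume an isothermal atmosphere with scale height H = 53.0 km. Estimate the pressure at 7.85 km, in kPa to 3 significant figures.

P ≈ 126 kPa

Between two levels, P₂ = P₁ exp(−Δz/H) with Δz = z₂ − z₁.
Δz = 7850.0 − 2440.0 = 5410.0 m; Δz/H = 5410.0/53000 = 0.10208.
P₂ = 140 × exp(−0.10208) = 140 × 0.90296 = 126.41 kPa.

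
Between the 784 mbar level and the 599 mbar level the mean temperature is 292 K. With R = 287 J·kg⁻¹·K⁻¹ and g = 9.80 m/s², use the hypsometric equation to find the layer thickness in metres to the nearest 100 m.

Δz ≈ 2300 m

Hypsometric equation: Δz = (R T̄/g) ln(P₁/P₂).
R T̄/g = 287 × 292 / 9.80 = 8551.4 m.
ln(784/599) = ln(1.3088) = 0.26911.
Δz = 8551.4 × 0.26911 = 2301.3 m.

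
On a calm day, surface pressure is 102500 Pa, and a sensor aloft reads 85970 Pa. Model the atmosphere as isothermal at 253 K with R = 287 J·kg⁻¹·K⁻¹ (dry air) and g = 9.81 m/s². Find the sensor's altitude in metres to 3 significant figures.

z ≈ 1300 m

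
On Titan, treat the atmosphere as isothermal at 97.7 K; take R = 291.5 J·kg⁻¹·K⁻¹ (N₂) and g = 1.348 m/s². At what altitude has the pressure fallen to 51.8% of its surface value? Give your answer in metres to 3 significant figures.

z ≈ 13900 m

Scale height: H = RT/g = 291.5 × 97.7 / 1.348 = 21127 m.
Set P/P₀ = exp(−z/H) = 0.518, so z = −H ln(0.518).
−ln(0.518) = 0.65778; z = 21127 × 0.65778 = 13897 m.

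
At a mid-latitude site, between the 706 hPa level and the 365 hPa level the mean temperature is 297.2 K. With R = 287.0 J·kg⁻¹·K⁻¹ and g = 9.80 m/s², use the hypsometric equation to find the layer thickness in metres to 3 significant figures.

Hypsometric equation: Δz = (R T̄/g) ln(P₁/P₂).
R T̄/g = 287.0 × 297.2 / 9.80 = 8703.7 m.
ln(706/365) = ln(1.9342) = 0.65969.
Δz = 8703.7 × 0.65969 = 5741.7 m.

Δz ≈ 5740 m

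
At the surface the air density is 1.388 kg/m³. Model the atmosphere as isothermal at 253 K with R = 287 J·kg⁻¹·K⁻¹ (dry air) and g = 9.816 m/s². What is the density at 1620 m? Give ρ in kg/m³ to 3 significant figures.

ρ ≈ 1.12 kg/m³

Scale height: H = RT/g = 287 × 253 / 9.816 = 7397.2 m.
In an isothermal atmosphere, density decays like pressure: ρ = ρ₀ exp(−z/H).
z/H = 1620.0/7397.2 = 0.21900; exp(−0.21900) = 0.80332.
ρ = 1.388 × 0.80332 = 1.1150 kg/m³.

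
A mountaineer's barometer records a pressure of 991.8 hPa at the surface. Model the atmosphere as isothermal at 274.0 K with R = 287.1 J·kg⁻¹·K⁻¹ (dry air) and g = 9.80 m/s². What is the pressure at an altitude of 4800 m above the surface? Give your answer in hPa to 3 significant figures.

Scale height: H = RT/g = 287.1 × 274.0 / 9.80 = 8027.1 m.
Barometric formula: P = P₀ exp(−z/H).
z/H = 4800.0/8027.1 = 0.59797; exp(−0.59797) = 0.54993.
P = 991.8 × 0.54993 = 545.42 hPa.

P ≈ 545 hPa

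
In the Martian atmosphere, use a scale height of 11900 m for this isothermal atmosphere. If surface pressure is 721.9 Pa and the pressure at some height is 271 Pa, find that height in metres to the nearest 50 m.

z ≈ 11650 m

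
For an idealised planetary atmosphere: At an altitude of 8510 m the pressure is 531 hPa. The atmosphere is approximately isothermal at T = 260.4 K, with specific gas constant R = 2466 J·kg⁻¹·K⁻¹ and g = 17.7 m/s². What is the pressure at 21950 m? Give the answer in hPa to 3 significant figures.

Scale height: H = RT/g = 2466 × 260.4 / 17.7 = 36279 m.
Between two levels, P₂ = P₁ exp(−Δz/H) with Δz = z₂ − z₁.
Δz = 21950 − 8510.0 = 13440 m; Δz/H = 13440/36279 = 0.37046.
P₂ = 531 × exp(−0.37046) = 531 × 0.69042 = 366.61 hPa.

P ≈ 367 hPa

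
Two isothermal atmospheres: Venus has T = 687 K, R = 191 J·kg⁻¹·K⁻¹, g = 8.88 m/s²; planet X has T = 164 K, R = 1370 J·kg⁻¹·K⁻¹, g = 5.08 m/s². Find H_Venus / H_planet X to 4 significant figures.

H = RT/g for each body.
H_Venus = 191 × 687 / 8.88 = 14777 m.
H_planet X = 1370 × 164 / 5.08 = 44228 m.
H_Venus/H_planet X = 14777/44228 = 0.33411.

H_Venus/H_planet X ≈ 0.3341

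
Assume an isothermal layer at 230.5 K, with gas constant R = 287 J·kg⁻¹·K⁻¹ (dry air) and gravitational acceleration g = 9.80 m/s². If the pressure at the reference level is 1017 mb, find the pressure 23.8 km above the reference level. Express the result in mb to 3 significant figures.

P ≈ 29.9 mb

Scale height: H = RT/g = 287 × 230.5 / 9.80 = 6750.4 m.
Barometric formula: P = P₀ exp(−z/H).
z/H = 23800/6750.4 = 3.5257; exp(−3.5257) = 0.029431.
P = 1017 × 0.029431 = 29.931 mb.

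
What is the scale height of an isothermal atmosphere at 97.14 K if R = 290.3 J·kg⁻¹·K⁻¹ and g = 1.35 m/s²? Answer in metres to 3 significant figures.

The scale height of an isothermal atmosphere is H = RT/g.
H = 290.3 × 97.14 / 1.35 = 28200/1.35 = 20889 m.

H ≈ 20900 m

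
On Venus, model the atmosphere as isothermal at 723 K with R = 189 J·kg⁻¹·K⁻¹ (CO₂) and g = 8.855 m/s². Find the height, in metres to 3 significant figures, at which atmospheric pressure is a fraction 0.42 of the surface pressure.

z ≈ 13400 m

Scale height: H = RT/g = 189 × 723 / 8.855 = 15432 m.
Set P/P₀ = exp(−z/H) = 0.42, so z = −H ln(0.42).
−ln(0.42) = 0.86750; z = 15432 × 0.86750 = 13387 m.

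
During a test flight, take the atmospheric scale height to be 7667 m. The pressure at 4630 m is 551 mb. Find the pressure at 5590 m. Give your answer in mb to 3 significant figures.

P ≈ 486 mb

Between two levels, P₂ = P₁ exp(−Δz/H) with Δz = z₂ − z₁.
Δz = 5590.0 − 4630.0 = 960.00 m; Δz/H = 960.00/7667.0 = 0.12521.
P₂ = 551 × exp(−0.12521) = 551 × 0.88231 = 486.15 mb.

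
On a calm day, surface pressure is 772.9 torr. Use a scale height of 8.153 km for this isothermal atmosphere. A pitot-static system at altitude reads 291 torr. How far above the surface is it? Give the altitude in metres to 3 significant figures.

Invert the barometric formula: z = H ln(P₀/P).
P₀/P = 772.9/291 = 2.6560; ln(2.6560) = 0.97682.
z = 8153.0 × 0.97682 = 7964.0 m.

z ≈ 7960 m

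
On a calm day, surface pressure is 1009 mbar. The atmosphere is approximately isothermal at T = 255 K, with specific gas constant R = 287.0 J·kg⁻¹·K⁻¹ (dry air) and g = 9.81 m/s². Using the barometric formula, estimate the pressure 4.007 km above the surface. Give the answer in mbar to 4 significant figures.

Scale height: H = RT/g = 287.0 × 255 / 9.81 = 7460.2 m.
Barometric formula: P = P₀ exp(−z/H).
z/H = 4007.0/7460.2 = 0.53712; exp(−0.53712) = 0.58443.
P = 1009 × 0.58443 = 589.69 mbar.

P ≈ 589.7 mbar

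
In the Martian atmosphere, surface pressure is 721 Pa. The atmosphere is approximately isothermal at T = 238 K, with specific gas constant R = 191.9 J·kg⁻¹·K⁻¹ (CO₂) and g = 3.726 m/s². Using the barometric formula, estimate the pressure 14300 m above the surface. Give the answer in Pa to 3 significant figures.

P ≈ 225 Pa

Scale height: H = RT/g = 191.9 × 238 / 3.726 = 12258 m.
Barometric formula: P = P₀ exp(−z/H).
z/H = 14300/12258 = 1.1666; exp(−1.1666) = 0.31142.
P = 721 × 0.31142 = 224.53 Pa.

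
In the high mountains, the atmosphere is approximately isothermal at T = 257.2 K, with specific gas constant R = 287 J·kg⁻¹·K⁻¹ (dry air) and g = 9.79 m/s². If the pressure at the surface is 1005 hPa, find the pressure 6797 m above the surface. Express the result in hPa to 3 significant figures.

P ≈ 408 hPa

Scale height: H = RT/g = 287 × 257.2 / 9.79 = 7540.0 m.
Barometric formula: P = P₀ exp(−z/H).
z/H = 6797.0/7540.0 = 0.90146; exp(−0.90146) = 0.40598.
P = 1005 × 0.40598 = 408.01 hPa.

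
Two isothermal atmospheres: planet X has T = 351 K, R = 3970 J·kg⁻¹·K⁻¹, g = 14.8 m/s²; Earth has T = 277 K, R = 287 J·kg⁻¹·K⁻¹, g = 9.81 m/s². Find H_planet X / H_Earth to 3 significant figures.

H = RT/g for each body.
H_planet X = 3970 × 351 / 14.8 = 94153 m.
H_Earth = 287 × 277 / 9.81 = 8103.9 m.
H_planet X/H_Earth = 94153/8103.9 = 11.618.

H_planet X/H_Earth ≈ 11.6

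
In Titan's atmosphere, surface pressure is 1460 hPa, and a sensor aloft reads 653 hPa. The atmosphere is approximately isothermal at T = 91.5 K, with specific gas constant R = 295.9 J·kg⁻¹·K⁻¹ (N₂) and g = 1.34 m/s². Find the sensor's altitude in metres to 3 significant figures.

z ≈ 16300 m

Scale height: H = RT/g = 295.9 × 91.5 / 1.34 = 20205 m.
Invert the barometric formula: z = H ln(P₀/P).
P₀/P = 1460/653 = 2.2358; ln(2.2358) = 0.80460.
z = 20205 × 0.80460 = 16257 m.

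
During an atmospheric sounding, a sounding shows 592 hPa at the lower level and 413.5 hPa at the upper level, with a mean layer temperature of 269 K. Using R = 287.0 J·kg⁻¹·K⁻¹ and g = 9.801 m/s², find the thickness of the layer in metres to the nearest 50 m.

Δz ≈ 2850 m

Hypsometric equation: Δz = (R T̄/g) ln(P₁/P₂).
R T̄/g = 287.0 × 269 / 9.801 = 7877.1 m.
ln(592/413.5) = ln(1.4317) = 0.35886.
Δz = 7877.1 × 0.35886 = 2826.8 m.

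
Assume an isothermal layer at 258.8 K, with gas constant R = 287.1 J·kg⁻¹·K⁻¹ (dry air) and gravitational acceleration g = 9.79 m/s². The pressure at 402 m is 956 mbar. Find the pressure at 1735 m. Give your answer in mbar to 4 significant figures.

P ≈ 802.0 mbar

Scale height: H = RT/g = 287.1 × 258.8 / 9.79 = 7589.5 m.
Between two levels, P₂ = P₁ exp(−Δz/H) with Δz = z₂ − z₁.
Δz = 1735.0 − 402.00 = 1333.0 m; Δz/H = 1333.0/7589.5 = 0.17564.
P₂ = 956 × exp(−0.17564) = 956 × 0.83892 = 802.01 mbar.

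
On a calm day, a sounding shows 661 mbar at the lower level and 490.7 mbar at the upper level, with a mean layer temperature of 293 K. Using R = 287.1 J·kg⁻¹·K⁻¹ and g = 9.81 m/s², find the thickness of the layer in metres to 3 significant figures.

Δz ≈ 2550 m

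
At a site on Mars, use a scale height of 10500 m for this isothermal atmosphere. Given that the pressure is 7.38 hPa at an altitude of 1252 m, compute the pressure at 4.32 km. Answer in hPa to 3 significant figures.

P ≈ 5.51 hPa

Between two levels, P₂ = P₁ exp(−Δz/H) with Δz = z₂ − z₁.
Δz = 4320.0 − 1252.0 = 3068.0 m; Δz/H = 3068.0/10500 = 0.29219.
P₂ = 7.38 × exp(−0.29219) = 7.38 × 0.74663 = 5.5101 hPa.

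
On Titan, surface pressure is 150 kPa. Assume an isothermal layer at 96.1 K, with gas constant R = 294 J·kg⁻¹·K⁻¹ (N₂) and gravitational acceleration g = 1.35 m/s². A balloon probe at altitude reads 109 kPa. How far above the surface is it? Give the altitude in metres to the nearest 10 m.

z ≈ 6680 m

Scale height: H = RT/g = 294 × 96.1 / 1.35 = 20928 m.
Invert the barometric formula: z = H ln(P₀/P).
P₀/P = 150/109 = 1.3761; ln(1.3761) = 0.31925.
z = 20928 × 0.31925 = 6681.3 m.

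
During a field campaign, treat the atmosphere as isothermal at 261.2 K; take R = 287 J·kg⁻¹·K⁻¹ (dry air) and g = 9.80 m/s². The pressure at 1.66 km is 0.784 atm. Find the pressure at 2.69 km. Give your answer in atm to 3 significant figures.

Scale height: H = RT/g = 287 × 261.2 / 9.80 = 7649.4 m.
Between two levels, P₂ = P₁ exp(−Δz/H) with Δz = z₂ − z₁.
Δz = 2690.0 − 1660.0 = 1030.0 m; Δz/H = 1030.0/7649.4 = 0.13465.
P₂ = 0.784 × exp(−0.13465) = 0.784 × 0.87402 = 0.68523 atm.

P ≈ 0.685 atm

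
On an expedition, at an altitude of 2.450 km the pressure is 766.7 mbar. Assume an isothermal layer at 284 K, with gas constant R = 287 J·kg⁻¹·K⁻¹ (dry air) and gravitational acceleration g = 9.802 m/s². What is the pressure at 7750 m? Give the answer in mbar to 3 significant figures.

P ≈ 405 mbar

Scale height: H = RT/g = 287 × 284 / 9.802 = 8315.4 m.
Between two levels, P₂ = P₁ exp(−Δz/H) with Δz = z₂ − z₁.
Δz = 7750.0 − 2450.0 = 5300.0 m; Δz/H = 5300.0/8315.4 = 0.63737.
P₂ = 766.7 × exp(−0.63737) = 766.7 × 0.52868 = 405.34 mbar.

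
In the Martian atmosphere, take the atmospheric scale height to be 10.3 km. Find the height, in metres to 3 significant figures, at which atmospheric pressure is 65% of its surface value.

z ≈ 4440 m

Set P/P₀ = exp(−z/H) = 0.65, so z = −H ln(0.65).
−ln(0.65) = 0.43078; z = 10300 × 0.43078 = 4437.0 m.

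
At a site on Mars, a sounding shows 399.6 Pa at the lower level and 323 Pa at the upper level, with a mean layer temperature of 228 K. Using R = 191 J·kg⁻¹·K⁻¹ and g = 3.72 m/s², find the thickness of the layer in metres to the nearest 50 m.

Hypsometric equation: Δz = (R T̄/g) ln(P₁/P₂).
R T̄/g = 191 × 228 / 3.72 = 11706 m.
ln(399.6/323) = ln(1.2372) = 0.21285.
Δz = 11706 × 0.21285 = 2491.6 m.

Δz ≈ 2500 m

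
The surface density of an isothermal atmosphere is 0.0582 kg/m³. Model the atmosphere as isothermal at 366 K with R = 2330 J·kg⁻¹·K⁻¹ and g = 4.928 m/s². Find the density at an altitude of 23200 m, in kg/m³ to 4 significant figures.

ρ ≈ 0.05090 kg/m³

Scale height: H = RT/g = 2330 × 366 / 4.928 = 173050 m.
In an isothermal atmosphere, density decays like pressure: ρ = ρ₀ exp(−z/H).
z/H = 23200/173050 = 0.13407; exp(−0.13407) = 0.87453.
ρ = 0.0582 × 0.87453 = 0.050898 kg/m³.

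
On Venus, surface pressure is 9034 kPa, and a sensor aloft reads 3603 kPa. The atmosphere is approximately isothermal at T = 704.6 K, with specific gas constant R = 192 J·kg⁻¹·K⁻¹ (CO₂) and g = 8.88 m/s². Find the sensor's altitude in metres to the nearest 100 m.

Scale height: H = RT/g = 192 × 704.6 / 8.88 = 15235 m.
Invert the barometric formula: z = H ln(P₀/P).
P₀/P = 9034/3603 = 2.5074; ln(2.5074) = 0.91925.
z = 15235 × 0.91925 = 14005 m.

z ≈ 14000 m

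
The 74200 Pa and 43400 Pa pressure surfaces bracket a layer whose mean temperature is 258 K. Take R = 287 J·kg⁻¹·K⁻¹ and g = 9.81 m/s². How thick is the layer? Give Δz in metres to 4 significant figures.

Δz ≈ 4048 m

Hypsometric equation: Δz = (R T̄/g) ln(P₁/P₂).
R T̄/g = 287 × 258 / 9.81 = 7548.0 m.
ln(74200/43400) = ln(1.7097) = 0.53632.
Δz = 7548.0 × 0.53632 = 4048.1 m.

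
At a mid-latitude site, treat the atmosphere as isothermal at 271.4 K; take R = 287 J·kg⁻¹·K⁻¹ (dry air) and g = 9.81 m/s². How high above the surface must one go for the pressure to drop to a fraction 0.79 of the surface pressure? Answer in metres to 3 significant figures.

z ≈ 1870 m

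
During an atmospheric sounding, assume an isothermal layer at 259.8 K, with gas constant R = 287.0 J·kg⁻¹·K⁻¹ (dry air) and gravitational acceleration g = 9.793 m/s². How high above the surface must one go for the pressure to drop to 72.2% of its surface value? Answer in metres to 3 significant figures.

Scale height: H = RT/g = 287.0 × 259.8 / 9.793 = 7613.9 m.
Set P/P₀ = exp(−z/H) = 0.722, so z = −H ln(0.722).
−ln(0.722) = 0.32573; z = 7613.9 × 0.32573 = 2480.1 m.

z ≈ 2480 m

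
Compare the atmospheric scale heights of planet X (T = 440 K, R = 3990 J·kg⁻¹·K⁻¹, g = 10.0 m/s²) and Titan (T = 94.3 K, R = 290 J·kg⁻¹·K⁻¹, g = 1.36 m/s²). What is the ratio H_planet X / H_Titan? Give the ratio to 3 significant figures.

H_planet X/H_Titan ≈ 8.73

H = RT/g for each body.
H_planet X = 3990 × 440 / 10.0 = 175560 m.
H_Titan = 290 × 94.3 / 1.36 = 20108 m.
H_planet X/H_Titan = 175560/20108 = 8.7309.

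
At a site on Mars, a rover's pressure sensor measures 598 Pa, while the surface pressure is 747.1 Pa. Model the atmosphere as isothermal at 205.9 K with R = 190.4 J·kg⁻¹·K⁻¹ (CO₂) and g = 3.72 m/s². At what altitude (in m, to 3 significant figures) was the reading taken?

z ≈ 2350 m

Scale height: H = RT/g = 190.4 × 205.9 / 3.72 = 10539 m.
Invert the barometric formula: z = H ln(P₀/P).
P₀/P = 747.1/598 = 1.2493; ln(1.2493) = 0.22258.
z = 10539 × 0.22258 = 2345.8 m.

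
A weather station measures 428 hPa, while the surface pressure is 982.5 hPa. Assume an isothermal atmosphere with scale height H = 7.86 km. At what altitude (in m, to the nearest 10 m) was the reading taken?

z ≈ 6530 m

Invert the barometric formula: z = H ln(P₀/P).
P₀/P = 982.5/428 = 2.2956; ln(2.2956) = 0.83099.
z = 7860.0 × 0.83099 = 6531.6 m.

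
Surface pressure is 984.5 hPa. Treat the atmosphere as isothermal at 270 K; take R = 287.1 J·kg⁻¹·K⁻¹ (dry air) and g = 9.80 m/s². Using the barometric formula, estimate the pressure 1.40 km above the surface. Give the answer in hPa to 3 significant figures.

P ≈ 825 hPa

Scale height: H = RT/g = 287.1 × 270 / 9.80 = 7909.9 m.
Barometric formula: P = P₀ exp(−z/H).
z/H = 1400.0/7909.9 = 0.17699; exp(−0.17699) = 0.83779.
P = 984.5 × 0.83779 = 824.80 hPa.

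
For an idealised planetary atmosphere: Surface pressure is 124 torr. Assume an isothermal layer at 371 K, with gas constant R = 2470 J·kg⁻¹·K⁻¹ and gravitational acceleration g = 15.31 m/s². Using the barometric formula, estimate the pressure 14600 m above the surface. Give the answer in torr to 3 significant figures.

P ≈ 97.2 torr

Scale height: H = RT/g = 2470 × 371 / 15.31 = 59854 m.
Barometric formula: P = P₀ exp(−z/H).
z/H = 14600/59854 = 0.24393; exp(−0.24393) = 0.78354.
P = 124 × 0.78354 = 97.159 torr.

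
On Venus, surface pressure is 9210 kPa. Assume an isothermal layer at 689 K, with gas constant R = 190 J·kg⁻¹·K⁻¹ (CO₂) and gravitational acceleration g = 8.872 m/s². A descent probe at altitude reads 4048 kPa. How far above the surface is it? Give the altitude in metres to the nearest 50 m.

Scale height: H = RT/g = 190 × 689 / 8.872 = 14755 m.
Invert the barometric formula: z = H ln(P₀/P).
P₀/P = 9210/4048 = 2.2752; ln(2.2752) = 0.82207.
z = 14755 × 0.82207 = 12130 m.

z ≈ 12150 m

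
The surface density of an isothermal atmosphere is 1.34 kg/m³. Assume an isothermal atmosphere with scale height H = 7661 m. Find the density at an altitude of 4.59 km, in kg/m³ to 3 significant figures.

In an isothermal atmosphere, density decays like pressure: ρ = ρ₀ exp(−z/H).
z/H = 4590.0/7661.0 = 0.59914; exp(−0.59914) = 0.54928.
ρ = 1.34 × 0.54928 = 0.73604 kg/m³.

ρ ≈ 0.736 kg/m³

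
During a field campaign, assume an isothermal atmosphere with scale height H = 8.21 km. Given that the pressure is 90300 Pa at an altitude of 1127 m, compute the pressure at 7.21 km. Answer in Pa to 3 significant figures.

Between two levels, P₂ = P₁ exp(−Δz/H) with Δz = z₂ − z₁.
Δz = 7210.0 − 1127.0 = 6083.0 m; Δz/H = 6083.0/8210.0 = 0.74093.
P₂ = 90300 × exp(−0.74093) = 90300 × 0.47667 = 43043 Pa.

P ≈ 43000 Pa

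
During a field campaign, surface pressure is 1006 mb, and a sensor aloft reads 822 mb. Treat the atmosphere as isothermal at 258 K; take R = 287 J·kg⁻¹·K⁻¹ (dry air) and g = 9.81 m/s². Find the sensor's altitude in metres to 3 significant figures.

z ≈ 1520 m

Scale height: H = RT/g = 287 × 258 / 9.81 = 7548.0 m.
Invert the barometric formula: z = H ln(P₀/P).
P₀/P = 1006/822 = 1.2238; ln(1.2238) = 0.20196.
z = 7548.0 × 0.20196 = 1524.4 m.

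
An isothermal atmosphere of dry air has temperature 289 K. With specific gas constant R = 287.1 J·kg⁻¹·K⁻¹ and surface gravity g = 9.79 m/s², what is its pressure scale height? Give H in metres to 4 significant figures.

The scale height of an isothermal atmosphere is H = RT/g.
H = 287.1 × 289 / 9.79 = 82972/9.79 = 8475.2 m.

H ≈ 8475 m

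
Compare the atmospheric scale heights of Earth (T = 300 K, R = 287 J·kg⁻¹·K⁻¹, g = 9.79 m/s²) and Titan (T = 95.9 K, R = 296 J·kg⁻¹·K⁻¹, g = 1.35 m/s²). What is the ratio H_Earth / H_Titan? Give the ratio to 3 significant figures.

H = RT/g for each body.
H_Earth = 287 × 300 / 9.79 = 8794.7 m.
H_Titan = 296 × 95.9 / 1.35 = 21027 m.
H_Earth/H_Titan = 8794.7/21027 = 0.41826.

H_Earth/H_Titan ≈ 0.418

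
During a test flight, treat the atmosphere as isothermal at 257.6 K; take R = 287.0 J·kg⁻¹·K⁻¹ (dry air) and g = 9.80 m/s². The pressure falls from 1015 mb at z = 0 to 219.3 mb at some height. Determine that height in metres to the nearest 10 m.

z ≈ 11560 m

Scale height: H = RT/g = 287.0 × 257.6 / 9.80 = 7544.0 m.
Invert the barometric formula: z = H ln(P₀/P).
P₀/P = 1015/219.3 = 4.6284; ln(4.6284) = 1.5322.
z = 7544.0 × 1.5322 = 11559 m.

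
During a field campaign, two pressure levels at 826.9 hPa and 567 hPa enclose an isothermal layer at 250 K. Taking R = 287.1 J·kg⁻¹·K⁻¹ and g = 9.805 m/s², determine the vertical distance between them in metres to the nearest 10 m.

Hypsometric equation: Δz = (R T̄/g) ln(P₁/P₂).
R T̄/g = 287.1 × 250 / 9.805 = 7320.2 m.
ln(826.9/567) = ln(1.4584) = 0.37734.
Δz = 7320.2 × 0.37734 = 2762.2 m.

Δz ≈ 2760 m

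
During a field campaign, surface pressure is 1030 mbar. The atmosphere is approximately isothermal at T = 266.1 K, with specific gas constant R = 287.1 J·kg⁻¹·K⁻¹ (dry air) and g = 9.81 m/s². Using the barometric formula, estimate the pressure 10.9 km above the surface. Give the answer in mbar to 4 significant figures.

Scale height: H = RT/g = 287.1 × 266.1 / 9.81 = 7787.7 m.
Barometric formula: P = P₀ exp(−z/H).
z/H = 10900/7787.7 = 1.3996; exp(−1.3996) = 0.24670.
P = 1030 × 0.24670 = 254.10 mbar.

P ≈ 254.1 mbar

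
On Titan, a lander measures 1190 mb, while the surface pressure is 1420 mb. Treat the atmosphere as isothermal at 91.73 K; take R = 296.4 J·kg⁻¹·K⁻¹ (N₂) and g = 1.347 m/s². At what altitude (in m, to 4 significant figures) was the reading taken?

Scale height: H = RT/g = 296.4 × 91.73 / 1.347 = 20185 m.
Invert the barometric formula: z = H ln(P₀/P).
P₀/P = 1420/1190 = 1.1933; ln(1.1933) = 0.17672.
z = 20185 × 0.17672 = 3567.1 m.

z ≈ 3567 m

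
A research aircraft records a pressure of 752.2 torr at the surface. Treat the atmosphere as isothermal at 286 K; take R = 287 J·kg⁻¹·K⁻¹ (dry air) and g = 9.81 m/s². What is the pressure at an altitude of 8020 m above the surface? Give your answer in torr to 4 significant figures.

P ≈ 288.4 torr

Scale height: H = RT/g = 287 × 286 / 9.81 = 8367.2 m.
Barometric formula: P = P₀ exp(−z/H).
z/H = 8020.0/8367.2 = 0.95850; exp(−0.95850) = 0.38347.
P = 752.2 × 0.38347 = 288.45 torr.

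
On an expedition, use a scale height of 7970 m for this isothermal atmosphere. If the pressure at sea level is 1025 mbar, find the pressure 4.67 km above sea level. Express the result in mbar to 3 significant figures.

Barometric formula: P = P₀ exp(−z/H).
z/H = 4670.0/7970.0 = 0.58595; exp(−0.58595) = 0.55658.
P = 1025 × 0.55658 = 570.49 mbar.

P ≈ 570 mbar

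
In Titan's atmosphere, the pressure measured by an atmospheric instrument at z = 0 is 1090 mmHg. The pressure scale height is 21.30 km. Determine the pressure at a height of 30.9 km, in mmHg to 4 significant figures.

P ≈ 255.5 mmHg

Barometric formula: P = P₀ exp(−z/H).
z/H = 30900/21300 = 1.4507; exp(−1.4507) = 0.23441.
P = 1090 × 0.23441 = 255.51 mmHg.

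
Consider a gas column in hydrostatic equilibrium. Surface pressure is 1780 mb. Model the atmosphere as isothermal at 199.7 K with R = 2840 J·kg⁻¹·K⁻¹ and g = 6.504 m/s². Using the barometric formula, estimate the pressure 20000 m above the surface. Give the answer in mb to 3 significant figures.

Scale height: H = RT/g = 2840 × 199.7 / 6.504 = 87200 m.
Barometric formula: P = P₀ exp(−z/H).
z/H = 20000/87200 = 0.22936; exp(−0.22936) = 0.79504.
P = 1780 × 0.79504 = 1415.2 mb.

P ≈ 1420 mb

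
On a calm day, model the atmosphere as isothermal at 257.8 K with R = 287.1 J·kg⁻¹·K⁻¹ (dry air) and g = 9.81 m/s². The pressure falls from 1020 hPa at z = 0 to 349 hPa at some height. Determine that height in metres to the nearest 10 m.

z ≈ 8090 m

Scale height: H = RT/g = 287.1 × 257.8 / 9.81 = 7544.8 m.
Invert the barometric formula: z = H ln(P₀/P).
P₀/P = 1020/349 = 2.9226; ln(2.9226) = 1.0725.
z = 7544.8 × 1.0725 = 8091.8 m.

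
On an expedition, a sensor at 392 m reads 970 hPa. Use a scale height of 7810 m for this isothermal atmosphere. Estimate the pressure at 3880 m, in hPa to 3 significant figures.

P ≈ 621 hPa

Between two levels, P₂ = P₁ exp(−Δz/H) with Δz = z₂ − z₁.
Δz = 3880.0 − 392.00 = 3488.0 m; Δz/H = 3488.0/7810.0 = 0.44661.
P₂ = 970 × exp(−0.44661) = 970 × 0.63979 = 620.60 hPa.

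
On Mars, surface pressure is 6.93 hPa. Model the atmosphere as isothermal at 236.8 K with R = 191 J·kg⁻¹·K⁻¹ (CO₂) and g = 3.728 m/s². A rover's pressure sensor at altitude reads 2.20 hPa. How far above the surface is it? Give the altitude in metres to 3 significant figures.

z ≈ 13900 m

Scale height: H = RT/g = 191 × 236.8 / 3.728 = 12132 m.
Invert the barometric formula: z = H ln(P₀/P).
P₀/P = 6.93/2.20 = 3.1500; ln(3.1500) = 1.1474.
z = 12132 × 1.1474 = 13920 m.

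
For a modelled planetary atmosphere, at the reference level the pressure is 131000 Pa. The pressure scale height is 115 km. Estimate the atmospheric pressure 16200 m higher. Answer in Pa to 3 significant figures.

P ≈ 114000 Pa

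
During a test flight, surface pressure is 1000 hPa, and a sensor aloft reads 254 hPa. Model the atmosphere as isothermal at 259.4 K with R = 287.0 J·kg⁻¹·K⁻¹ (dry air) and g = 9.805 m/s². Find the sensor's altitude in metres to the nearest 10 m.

Scale height: H = RT/g = 287.0 × 259.4 / 9.805 = 7592.8 m.
Invert the barometric formula: z = H ln(P₀/P).
P₀/P = 1000/254 = 3.9370; ln(3.9370) = 1.3704.
z = 7592.8 × 1.3704 = 10405 m.

z ≈ 10410 m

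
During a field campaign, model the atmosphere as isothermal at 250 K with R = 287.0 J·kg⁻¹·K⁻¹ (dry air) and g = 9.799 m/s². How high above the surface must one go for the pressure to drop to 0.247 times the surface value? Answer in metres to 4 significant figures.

Scale height: H = RT/g = 287.0 × 250 / 9.799 = 7322.2 m.
Set P/P₀ = exp(−z/H) = 0.247, so z = −H ln(0.247).
−ln(0.247) = 1.3984; z = 7322.2 × 1.3984 = 10239 m.

z ≈ 10240 m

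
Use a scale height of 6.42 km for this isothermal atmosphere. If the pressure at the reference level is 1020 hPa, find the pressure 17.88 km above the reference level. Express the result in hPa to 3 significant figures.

P ≈ 63.0 hPa

Barometric formula: P = P₀ exp(−z/H).
z/H = 17880/6420.0 = 2.7850; exp(−2.7850) = 0.061729.
P = 1020 × 0.061729 = 62.964 hPa.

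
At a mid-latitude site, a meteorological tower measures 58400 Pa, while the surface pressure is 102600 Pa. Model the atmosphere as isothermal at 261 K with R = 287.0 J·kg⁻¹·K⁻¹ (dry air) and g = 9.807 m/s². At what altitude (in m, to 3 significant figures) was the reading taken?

z ≈ 4300 m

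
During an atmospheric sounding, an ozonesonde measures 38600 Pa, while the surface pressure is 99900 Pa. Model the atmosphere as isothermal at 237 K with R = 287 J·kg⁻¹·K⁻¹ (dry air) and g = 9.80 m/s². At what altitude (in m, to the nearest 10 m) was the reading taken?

Scale height: H = RT/g = 287 × 237 / 9.80 = 6940.7 m.
Invert the barometric formula: z = H ln(P₀/P).
P₀/P = 99900/38600 = 2.5881; ln(2.5881) = 0.95092.
z = 6940.7 × 0.95092 = 6600.1 m.

z ≈ 6600 m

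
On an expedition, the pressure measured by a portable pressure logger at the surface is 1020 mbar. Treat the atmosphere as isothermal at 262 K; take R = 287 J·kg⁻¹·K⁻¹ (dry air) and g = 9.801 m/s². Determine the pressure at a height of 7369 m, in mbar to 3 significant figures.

Scale height: H = RT/g = 287 × 262 / 9.801 = 7672.1 m.
Barometric formula: P = P₀ exp(−z/H).
z/H = 7369.0/7672.1 = 0.96049; exp(−0.96049) = 0.38271.
P = 1020 × 0.38271 = 390.36 mbar.

P ≈ 390 mbar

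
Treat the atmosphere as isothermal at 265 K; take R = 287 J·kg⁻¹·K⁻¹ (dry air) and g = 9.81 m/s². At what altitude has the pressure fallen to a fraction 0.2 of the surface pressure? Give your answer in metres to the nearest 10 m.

Scale height: H = RT/g = 287 × 265 / 9.81 = 7752.8 m.
Set P/P₀ = exp(−z/H) = 0.2, so z = −H ln(0.2).
−ln(0.2) = 1.6094; z = 7752.8 × 1.6094 = 12477 m.

z ≈ 12480 m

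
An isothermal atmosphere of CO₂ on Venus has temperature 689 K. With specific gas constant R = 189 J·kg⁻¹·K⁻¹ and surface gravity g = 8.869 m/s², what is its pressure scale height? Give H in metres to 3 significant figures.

H ≈ 14700 m

The scale height of an isothermal atmosphere is H = RT/g.
H = 189 × 689 / 8.869 = 130220/8.869 = 14683 m.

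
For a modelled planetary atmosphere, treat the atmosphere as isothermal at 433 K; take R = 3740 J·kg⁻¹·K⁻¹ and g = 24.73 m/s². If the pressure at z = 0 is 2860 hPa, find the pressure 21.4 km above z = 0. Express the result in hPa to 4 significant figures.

P ≈ 2063 hPa

Scale height: H = RT/g = 3740 × 433 / 24.73 = 65484 m.
Barometric formula: P = P₀ exp(−z/H).
z/H = 21400/65484 = 0.32680; exp(−0.32680) = 0.72123.
P = 2860 × 0.72123 = 2062.7 hPa.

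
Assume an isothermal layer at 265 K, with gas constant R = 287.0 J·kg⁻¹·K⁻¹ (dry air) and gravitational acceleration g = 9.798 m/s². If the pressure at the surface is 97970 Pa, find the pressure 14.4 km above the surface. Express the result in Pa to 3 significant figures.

P ≈ 15300 Pa

Scale height: H = RT/g = 287.0 × 265 / 9.798 = 7762.3 m.
Barometric formula: P = P₀ exp(−z/H).
z/H = 14400/7762.3 = 1.8551; exp(−1.8551) = 0.15644.
P = 97970 × 0.15644 = 15326 Pa.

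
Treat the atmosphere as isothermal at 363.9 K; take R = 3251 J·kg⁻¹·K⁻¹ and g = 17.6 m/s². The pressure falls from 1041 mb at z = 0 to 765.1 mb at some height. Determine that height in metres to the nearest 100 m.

Scale height: H = RT/g = 3251 × 363.9 / 17.6 = 67218 m.
Invert the barometric formula: z = H ln(P₀/P).
P₀/P = 1041/765.1 = 1.3606; ln(1.3606) = 0.30793.
z = 67218 × 0.30793 = 20698 m.

z ≈ 20700 m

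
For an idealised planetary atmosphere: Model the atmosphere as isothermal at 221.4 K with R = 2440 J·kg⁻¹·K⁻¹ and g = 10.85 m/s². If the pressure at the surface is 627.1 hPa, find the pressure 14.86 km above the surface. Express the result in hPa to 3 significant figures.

P ≈ 465 hPa

Scale height: H = RT/g = 2440 × 221.4 / 10.85 = 49789 m.
Barometric formula: P = P₀ exp(−z/H).
z/H = 14860/49789 = 0.29846; exp(−0.29846) = 0.74196.
P = 627.1 × 0.74196 = 465.28 hPa.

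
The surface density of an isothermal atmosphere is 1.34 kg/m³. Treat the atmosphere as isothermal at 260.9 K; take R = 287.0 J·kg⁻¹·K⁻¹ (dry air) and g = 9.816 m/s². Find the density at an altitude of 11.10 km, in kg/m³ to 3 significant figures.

ρ ≈ 0.313 kg/m³

Scale height: H = RT/g = 287.0 × 260.9 / 9.816 = 7628.2 m.
In an isothermal atmosphere, density decays like pressure: ρ = ρ₀ exp(−z/H).
z/H = 11100/7628.2 = 1.4551; exp(−1.4551) = 0.23338.
ρ = 1.34 × 0.23338 = 0.31273 kg/m³.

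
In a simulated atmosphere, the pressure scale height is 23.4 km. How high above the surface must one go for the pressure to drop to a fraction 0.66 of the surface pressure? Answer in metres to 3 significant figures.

Set P/P₀ = exp(−z/H) = 0.66, so z = −H ln(0.66).
−ln(0.66) = 0.41552; z = 23400 × 0.41552 = 9723.2 m.

z ≈ 9720 m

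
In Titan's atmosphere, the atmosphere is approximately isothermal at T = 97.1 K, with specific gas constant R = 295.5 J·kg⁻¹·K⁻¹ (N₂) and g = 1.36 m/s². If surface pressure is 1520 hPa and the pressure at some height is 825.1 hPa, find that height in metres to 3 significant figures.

Scale height: H = RT/g = 295.5 × 97.1 / 1.36 = 21098 m.
Invert the barometric formula: z = H ln(P₀/P).
P₀/P = 1520/825.1 = 1.8422; ln(1.8422) = 0.61096.
z = 21098 × 0.61096 = 12890 m.

z ≈ 12900 m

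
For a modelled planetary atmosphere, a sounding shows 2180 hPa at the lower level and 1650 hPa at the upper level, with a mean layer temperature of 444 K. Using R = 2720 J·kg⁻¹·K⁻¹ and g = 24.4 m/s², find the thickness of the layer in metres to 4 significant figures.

Δz ≈ 13790 m

Hypsometric equation: Δz = (R T̄/g) ln(P₁/P₂).
R T̄/g = 2720 × 444 / 24.4 = 49495 m.
ln(2180/1650) = ln(1.3212) = 0.27854.
Δz = 49495 × 0.27854 = 13786 m.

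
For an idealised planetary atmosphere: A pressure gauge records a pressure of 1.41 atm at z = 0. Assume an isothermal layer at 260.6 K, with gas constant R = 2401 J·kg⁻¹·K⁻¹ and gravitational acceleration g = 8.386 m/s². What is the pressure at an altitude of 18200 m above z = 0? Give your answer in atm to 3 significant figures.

Scale height: H = RT/g = 2401 × 260.6 / 8.386 = 74613 m.
Barometric formula: P = P₀ exp(−z/H).
z/H = 18200/74613 = 0.24393; exp(−0.24393) = 0.78354.
P = 1.41 × 0.78354 = 1.1048 atm.

P ≈ 1.10 atm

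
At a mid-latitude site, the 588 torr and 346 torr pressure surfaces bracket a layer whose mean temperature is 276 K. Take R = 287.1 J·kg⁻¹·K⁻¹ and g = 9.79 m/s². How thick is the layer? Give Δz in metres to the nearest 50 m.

Δz ≈ 4300 m

Hypsometric equation: Δz = (R T̄/g) ln(P₁/P₂).
R T̄/g = 287.1 × 276 / 9.79 = 8093.9 m.
ln(588/346) = ln(1.6994) = 0.53028.
Δz = 8093.9 × 0.53028 = 4292.0 m.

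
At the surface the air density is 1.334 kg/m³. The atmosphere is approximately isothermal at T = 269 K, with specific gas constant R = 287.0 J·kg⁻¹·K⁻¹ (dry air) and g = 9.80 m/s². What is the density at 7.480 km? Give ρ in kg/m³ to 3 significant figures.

ρ ≈ 0.516 kg/m³

Scale height: H = RT/g = 287.0 × 269 / 9.80 = 7877.9 m.
In an isothermal atmosphere, density decays like pressure: ρ = ρ₀ exp(−z/H).
z/H = 7480.0/7877.9 = 0.94949; exp(−0.94949) = 0.38694.
ρ = 1.334 × 0.38694 = 0.51618 kg/m³.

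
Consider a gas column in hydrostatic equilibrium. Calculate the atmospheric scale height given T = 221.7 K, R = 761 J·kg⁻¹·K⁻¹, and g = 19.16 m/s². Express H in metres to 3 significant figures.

H ≈ 8810 m

The scale height of an isothermal atmosphere is H = RT/g.
H = 761 × 221.7 / 19.16 = 168710/19.16 = 8805.3 m.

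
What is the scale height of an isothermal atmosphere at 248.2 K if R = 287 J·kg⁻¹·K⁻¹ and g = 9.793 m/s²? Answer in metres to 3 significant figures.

H ≈ 7270 m

The scale height of an isothermal atmosphere is H = RT/g.
H = 287 × 248.2 / 9.793 = 71233/9.793 = 7273.9 m.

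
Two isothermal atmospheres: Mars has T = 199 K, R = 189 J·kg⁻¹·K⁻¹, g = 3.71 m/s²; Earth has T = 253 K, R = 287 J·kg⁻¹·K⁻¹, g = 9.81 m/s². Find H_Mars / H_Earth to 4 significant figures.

H = RT/g for each body.
H_Mars = 189 × 199 / 3.71 = 10138 m.
H_Earth = 287 × 253 / 9.81 = 7401.7 m.
H_Mars/H_Earth = 10138/7401.7 = 1.3697.

H_Mars/H_Earth ≈ 1.370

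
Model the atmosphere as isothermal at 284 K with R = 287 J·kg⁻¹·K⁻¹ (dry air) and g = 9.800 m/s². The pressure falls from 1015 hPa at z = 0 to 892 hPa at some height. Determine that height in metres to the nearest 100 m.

Scale height: H = RT/g = 287 × 284 / 9.800 = 8317.1 m.
Invert the barometric formula: z = H ln(P₀/P).
P₀/P = 1015/892 = 1.1379; ln(1.1379) = 0.12918.
z = 8317.1 × 0.12918 = 1074.4 m.

z ≈ 1100 m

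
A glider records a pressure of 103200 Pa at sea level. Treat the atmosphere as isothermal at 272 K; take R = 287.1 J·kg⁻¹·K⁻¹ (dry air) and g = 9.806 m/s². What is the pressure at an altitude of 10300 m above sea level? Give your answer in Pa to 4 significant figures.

Scale height: H = RT/g = 287.1 × 272 / 9.806 = 7963.6 m.
Barometric formula: P = P₀ exp(−z/H).
z/H = 10300/7963.6 = 1.2934; exp(−1.2934) = 0.27434.
P = 103200 × 0.27434 = 28312 Pa.

P ≈ 28310 Pa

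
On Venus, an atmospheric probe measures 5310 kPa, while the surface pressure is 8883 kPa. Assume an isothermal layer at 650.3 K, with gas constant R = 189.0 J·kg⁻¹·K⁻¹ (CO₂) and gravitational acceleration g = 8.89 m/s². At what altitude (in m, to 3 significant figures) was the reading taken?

Scale height: H = RT/g = 189.0 × 650.3 / 8.89 = 13825 m.
Invert the barometric formula: z = H ln(P₀/P).
P₀/P = 8883/5310 = 1.6729; ln(1.6729) = 0.51456.
z = 13825 × 0.51456 = 7113.8 m.

z ≈ 7110 m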